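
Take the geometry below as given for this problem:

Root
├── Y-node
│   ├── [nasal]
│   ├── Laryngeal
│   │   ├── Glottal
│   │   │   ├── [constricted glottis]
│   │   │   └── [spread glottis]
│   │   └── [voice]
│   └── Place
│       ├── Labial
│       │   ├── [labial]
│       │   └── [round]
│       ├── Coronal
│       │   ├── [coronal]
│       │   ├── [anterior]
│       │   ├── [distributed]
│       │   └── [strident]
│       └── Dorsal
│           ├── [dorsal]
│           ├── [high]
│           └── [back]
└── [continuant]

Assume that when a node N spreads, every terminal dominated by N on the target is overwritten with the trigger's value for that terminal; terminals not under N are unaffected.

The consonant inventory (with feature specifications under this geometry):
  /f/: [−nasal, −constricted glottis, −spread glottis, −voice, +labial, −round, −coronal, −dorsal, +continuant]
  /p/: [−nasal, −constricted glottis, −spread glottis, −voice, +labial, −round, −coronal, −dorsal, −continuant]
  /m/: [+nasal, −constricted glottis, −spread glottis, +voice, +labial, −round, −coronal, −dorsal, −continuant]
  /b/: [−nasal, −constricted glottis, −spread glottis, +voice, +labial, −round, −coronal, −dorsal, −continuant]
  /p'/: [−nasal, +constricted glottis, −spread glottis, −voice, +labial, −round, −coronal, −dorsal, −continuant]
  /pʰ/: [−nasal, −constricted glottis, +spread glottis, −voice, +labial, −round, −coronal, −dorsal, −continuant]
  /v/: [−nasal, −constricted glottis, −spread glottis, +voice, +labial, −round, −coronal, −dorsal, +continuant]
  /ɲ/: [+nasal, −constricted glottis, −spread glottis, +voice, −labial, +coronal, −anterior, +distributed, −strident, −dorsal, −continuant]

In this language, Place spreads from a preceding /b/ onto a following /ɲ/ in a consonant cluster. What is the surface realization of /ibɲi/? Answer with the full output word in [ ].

[ibmi]

The Place node dominates the terminals [labial], [round], [coronal], [anterior], [distributed], [strident], [dorsal], [high], [back].
After delinking /ɲ/'s Place and linking /b/'s, the affected terminals become [+labial], [−round], [−coronal], [−dorsal]; [nasal], [constricted glottis], [spread glottis], … (outside Place) are retained from /ɲ/.
This feature bundle is that of [m], so /ibɲi/ surfaces as [ibmi].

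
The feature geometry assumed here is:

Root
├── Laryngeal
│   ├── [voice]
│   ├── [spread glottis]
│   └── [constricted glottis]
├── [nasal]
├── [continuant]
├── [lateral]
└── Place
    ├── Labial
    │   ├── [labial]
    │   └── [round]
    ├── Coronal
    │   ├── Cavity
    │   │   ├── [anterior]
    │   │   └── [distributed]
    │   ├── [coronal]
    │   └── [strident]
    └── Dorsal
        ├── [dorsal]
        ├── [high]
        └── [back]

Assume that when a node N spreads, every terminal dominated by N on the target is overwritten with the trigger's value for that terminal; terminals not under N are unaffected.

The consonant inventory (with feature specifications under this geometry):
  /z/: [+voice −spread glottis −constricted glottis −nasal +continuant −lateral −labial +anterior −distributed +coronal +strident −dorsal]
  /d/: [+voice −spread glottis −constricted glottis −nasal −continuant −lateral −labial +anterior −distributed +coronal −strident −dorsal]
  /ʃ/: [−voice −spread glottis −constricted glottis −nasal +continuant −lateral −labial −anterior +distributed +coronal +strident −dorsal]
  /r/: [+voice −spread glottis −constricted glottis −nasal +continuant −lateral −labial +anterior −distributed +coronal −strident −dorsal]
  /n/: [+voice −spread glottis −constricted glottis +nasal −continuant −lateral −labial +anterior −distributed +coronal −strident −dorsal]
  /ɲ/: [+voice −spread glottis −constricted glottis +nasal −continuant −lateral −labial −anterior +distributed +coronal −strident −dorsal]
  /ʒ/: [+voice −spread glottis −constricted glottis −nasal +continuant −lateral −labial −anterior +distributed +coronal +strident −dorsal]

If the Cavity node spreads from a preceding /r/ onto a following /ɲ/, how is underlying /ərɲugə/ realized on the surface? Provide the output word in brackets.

[ərnugə]

Cavity immediately or transitively dominates [anterior], [distributed].
The target acquires /r/'s values for everything under Cavity — [+anterior], [−distributed] — while keeping its own [voice], [spread glottis], [constricted glottis], ….
This feature bundle is that of [n], so /ərɲugə/ surfaces as [ərnugə].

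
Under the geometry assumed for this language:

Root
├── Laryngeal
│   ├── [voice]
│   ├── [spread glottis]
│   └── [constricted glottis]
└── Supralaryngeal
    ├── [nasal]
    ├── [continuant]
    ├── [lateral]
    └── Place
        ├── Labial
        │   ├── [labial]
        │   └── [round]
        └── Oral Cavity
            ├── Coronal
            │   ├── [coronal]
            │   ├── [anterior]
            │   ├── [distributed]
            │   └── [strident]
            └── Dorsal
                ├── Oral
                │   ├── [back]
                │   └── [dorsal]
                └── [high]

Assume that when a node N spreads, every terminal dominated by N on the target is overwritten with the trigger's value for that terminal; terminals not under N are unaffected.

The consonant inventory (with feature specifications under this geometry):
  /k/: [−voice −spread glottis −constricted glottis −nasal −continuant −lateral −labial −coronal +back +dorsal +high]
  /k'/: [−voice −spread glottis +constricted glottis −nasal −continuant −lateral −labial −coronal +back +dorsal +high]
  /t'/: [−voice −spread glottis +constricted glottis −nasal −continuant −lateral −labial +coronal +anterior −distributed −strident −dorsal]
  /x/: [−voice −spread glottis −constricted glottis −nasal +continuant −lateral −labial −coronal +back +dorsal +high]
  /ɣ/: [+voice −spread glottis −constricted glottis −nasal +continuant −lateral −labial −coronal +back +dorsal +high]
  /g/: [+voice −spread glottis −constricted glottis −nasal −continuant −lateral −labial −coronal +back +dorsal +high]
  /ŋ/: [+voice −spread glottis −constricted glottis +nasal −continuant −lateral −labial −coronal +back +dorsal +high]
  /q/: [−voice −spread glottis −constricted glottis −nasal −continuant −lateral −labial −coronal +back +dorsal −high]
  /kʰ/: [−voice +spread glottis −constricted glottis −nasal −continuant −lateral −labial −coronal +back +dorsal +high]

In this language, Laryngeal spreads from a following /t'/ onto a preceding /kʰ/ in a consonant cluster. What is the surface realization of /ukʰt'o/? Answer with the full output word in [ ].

Terminals under Laryngeal in this geometry: [voice], [spread glottis], [constricted glottis].
The target acquires /t'/'s values for everything under Laryngeal — [−voice], [−spread glottis], [+constricted glottis] — while keeping its own [nasal], [continuant], [lateral], ….
The resulting bundle matches /k'/ in the inventory; substituting it for /kʰ/ gives [uk't'o].

[uk't'o]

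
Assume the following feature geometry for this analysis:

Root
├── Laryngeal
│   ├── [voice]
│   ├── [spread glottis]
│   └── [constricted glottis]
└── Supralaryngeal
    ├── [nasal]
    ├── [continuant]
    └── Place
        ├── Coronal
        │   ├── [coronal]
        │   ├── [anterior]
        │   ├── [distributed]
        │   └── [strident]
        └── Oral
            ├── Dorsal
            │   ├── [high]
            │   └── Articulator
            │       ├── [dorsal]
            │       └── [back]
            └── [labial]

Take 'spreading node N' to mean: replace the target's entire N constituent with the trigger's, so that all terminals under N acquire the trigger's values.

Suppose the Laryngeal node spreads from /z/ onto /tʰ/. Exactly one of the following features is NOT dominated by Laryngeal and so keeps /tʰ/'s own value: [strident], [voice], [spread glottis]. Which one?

Under this geometry, Laryngeal contains [voice], [spread glottis], [constricted glottis].
[voice], [spread glottis] all lie under Laryngeal, so they are overwritten when Laryngeal spreads.
But [strident] is a dependent of Coronal, outside Laryngeal; it is therefore untouched by the spreading.

[strident]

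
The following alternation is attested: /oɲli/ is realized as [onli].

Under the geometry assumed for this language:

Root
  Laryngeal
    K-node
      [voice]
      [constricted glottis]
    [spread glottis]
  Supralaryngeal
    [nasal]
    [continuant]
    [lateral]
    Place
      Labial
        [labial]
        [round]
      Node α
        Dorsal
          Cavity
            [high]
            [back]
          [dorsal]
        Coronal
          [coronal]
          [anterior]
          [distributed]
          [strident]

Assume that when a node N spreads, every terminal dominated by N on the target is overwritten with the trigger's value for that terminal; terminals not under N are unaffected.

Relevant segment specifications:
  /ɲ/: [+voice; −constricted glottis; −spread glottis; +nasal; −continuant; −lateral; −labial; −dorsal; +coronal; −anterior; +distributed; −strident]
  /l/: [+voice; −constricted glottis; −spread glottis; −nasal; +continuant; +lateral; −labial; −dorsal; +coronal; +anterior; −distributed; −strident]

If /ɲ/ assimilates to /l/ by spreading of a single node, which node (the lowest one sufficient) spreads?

Comparing /ɲ/ with its surface form [n], the features that change are [anterior], [distributed].
These terminals are all dominated by Coronal, and no proper subconstituent of Coronal covers them all; Coronal is their lowest common ancestor.
Spreading Coronal from /l/ overwrites each of those terminals with /l/'s values, yielding exactly [n].
[continuant], [nasal] stay as in /ɲ/ although /l/ differs there, so no node dominating them spread; among the remaining candidates Coronal is the lowest that derives the output.

Coronal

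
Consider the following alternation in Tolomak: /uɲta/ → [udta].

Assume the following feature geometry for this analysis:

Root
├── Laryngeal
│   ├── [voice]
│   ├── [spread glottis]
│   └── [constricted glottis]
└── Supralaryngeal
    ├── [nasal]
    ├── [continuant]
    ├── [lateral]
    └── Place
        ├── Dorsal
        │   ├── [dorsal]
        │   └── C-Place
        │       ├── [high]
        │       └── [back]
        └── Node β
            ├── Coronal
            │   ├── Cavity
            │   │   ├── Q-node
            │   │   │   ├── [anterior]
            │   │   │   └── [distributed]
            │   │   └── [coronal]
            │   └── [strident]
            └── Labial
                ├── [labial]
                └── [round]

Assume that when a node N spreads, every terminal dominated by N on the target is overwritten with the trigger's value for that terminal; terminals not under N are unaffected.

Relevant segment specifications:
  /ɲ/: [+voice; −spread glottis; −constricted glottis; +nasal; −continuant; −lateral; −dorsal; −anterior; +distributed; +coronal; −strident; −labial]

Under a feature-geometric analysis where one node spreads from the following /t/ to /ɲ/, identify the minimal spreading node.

The alternation /ɲ/ → [d] changes [nasal], [anterior], [distributed] and nothing else.
These terminals are all dominated by Supralaryngeal, and no proper subconstituent of Supralaryngeal covers them all; Supralaryngeal is their lowest common ancestor.
Delinking /ɲ/'s Supralaryngeal and associating /t/'s Supralaryngeal gives precisely the feature bundle of [d].
[voice] — on which /t/ differs from /ɲ/ — is unchanged, so Root cannot have spread; the constituent is no larger than Supralaryngeal.

Supralaryngeal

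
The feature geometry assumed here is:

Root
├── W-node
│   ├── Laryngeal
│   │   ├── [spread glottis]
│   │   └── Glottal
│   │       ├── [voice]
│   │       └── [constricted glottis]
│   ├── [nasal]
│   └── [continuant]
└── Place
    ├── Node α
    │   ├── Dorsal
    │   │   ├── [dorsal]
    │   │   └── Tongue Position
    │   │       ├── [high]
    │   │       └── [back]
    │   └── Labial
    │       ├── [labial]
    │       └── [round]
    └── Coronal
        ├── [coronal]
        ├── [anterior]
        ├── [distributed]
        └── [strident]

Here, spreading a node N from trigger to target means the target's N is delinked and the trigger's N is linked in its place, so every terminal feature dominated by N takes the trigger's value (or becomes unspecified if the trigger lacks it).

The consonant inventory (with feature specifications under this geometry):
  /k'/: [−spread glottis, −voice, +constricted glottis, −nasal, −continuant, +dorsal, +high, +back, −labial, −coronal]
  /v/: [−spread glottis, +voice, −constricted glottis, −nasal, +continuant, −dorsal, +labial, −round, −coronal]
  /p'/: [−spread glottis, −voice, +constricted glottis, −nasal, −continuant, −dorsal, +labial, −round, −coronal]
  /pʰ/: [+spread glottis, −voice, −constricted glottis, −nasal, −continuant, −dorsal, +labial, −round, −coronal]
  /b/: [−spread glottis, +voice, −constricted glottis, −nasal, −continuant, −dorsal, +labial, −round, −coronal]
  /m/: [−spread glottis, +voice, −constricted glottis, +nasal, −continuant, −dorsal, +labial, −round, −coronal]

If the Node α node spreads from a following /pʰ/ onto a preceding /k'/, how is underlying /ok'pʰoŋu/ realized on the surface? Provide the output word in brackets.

Node α immediately or transitively dominates [dorsal], [high], [back], [labial], [round].
After delinking /k'/'s Node α and linking /pʰ/'s, the affected terminals become [−dorsal], [+labial], [−round]; [spread glottis], [voice], [constricted glottis], … (outside Node α) are retained from /k'/.
Among the inventory, only /p'/ has exactly this specification, giving the surface form [op'pʰoŋu].

[op'pʰoŋu]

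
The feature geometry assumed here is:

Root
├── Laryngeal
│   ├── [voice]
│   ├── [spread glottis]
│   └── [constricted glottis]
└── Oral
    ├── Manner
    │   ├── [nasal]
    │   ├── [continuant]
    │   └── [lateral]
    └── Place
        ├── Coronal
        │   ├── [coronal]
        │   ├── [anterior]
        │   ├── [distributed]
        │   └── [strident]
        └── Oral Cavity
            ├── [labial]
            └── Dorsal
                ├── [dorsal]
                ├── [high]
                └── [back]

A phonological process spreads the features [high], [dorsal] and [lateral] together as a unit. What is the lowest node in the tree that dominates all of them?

Oral

[high] is immediately dominated by Dorsal.
[dorsal] is immediately dominated by Dorsal.
[lateral] is immediately dominated by Manner.
Oral is the lowest common ancestor — every listed feature sits under it, and no single subconstituent of Oral covers them all.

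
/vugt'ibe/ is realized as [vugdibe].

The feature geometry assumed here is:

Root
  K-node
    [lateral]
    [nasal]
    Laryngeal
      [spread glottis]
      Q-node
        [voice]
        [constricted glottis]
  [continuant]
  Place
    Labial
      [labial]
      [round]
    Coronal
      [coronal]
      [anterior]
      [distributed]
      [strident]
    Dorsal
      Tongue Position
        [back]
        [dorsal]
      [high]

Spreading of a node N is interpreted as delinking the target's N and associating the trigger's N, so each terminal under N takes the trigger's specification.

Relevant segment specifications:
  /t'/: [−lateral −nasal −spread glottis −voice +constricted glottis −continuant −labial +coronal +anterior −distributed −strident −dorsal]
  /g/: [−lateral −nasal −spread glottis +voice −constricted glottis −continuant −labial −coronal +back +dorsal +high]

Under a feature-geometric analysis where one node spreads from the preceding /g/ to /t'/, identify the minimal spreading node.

Q-node

The alternation /t'/ → [d] changes [voice], [constricted glottis] and nothing else.
The smallest constituent containing every changed terminal is Q-node — each of its daughters lacks at least one of the affected features.
If Q-node spreads, every terminal under it takes /g/'s value, producing [d] as observed.
[coronal], [dorsal] stay as in /t'/ although /g/ differs there, so no node dominating them spread; among the remaining candidates Q-node is the lowest that derives the output.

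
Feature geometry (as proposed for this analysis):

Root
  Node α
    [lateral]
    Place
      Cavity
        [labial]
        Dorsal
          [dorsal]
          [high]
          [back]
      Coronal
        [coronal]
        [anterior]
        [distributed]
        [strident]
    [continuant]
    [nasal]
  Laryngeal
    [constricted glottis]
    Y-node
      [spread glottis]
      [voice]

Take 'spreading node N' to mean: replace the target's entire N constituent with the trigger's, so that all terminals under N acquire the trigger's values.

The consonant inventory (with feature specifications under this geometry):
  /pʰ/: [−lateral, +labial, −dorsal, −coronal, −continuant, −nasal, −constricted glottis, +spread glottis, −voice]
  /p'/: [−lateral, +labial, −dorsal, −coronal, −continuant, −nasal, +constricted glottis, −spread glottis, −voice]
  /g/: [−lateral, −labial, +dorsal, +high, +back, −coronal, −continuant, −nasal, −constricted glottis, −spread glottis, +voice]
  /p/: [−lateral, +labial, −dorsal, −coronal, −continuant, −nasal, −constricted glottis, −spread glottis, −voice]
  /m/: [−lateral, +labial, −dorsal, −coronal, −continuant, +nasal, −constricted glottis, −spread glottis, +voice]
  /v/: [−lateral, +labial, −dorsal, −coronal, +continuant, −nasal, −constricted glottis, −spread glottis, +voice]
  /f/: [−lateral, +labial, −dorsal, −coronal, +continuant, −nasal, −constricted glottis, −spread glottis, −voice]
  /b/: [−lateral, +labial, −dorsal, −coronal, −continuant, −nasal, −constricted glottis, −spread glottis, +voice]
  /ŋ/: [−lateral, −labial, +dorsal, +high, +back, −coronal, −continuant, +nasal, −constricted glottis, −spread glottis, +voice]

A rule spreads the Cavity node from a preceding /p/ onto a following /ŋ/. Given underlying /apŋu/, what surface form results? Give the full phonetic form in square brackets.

[apmu]

Cavity immediately or transitively dominates [labial], [dorsal], [high], [back].
Spreading Cavity from /p/ onto /ŋ/ replaces those values with /p/'s: [+labial], [−dorsal]. Features outside Cavity ([lateral], [coronal], [continuant], …) stay as in /ŋ/.
This feature bundle is that of [m], so /apŋu/ surfaces as [apmu].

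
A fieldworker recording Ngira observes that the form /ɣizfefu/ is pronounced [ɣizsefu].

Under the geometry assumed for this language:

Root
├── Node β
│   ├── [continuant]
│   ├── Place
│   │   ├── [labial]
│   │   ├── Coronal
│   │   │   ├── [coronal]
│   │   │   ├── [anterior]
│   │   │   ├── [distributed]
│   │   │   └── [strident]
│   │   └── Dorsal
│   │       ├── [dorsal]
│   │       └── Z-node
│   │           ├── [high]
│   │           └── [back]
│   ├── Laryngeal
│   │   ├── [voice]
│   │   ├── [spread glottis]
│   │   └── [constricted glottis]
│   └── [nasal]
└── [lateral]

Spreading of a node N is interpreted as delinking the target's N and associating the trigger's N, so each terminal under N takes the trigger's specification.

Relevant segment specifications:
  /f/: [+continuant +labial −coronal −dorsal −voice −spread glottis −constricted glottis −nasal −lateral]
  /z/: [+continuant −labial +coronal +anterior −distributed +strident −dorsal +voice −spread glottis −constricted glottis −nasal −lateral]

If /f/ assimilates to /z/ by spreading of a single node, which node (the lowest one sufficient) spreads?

/f/ and [s] differ in [labial], [coronal], [anterior], [distributed], [strident]; every other specified feature is identical.
These terminals are all dominated by Place, and no proper subconstituent of Place covers them all; Place is their lowest common ancestor.
Spreading Place from /z/ overwrites each of those terminals with /z/'s values, yielding exactly [s].
Had Node β or a higher node spread, [voice] would have taken /z/'s value; it stays as in /f/, confirming the spreading constituent is exactly Place.

Place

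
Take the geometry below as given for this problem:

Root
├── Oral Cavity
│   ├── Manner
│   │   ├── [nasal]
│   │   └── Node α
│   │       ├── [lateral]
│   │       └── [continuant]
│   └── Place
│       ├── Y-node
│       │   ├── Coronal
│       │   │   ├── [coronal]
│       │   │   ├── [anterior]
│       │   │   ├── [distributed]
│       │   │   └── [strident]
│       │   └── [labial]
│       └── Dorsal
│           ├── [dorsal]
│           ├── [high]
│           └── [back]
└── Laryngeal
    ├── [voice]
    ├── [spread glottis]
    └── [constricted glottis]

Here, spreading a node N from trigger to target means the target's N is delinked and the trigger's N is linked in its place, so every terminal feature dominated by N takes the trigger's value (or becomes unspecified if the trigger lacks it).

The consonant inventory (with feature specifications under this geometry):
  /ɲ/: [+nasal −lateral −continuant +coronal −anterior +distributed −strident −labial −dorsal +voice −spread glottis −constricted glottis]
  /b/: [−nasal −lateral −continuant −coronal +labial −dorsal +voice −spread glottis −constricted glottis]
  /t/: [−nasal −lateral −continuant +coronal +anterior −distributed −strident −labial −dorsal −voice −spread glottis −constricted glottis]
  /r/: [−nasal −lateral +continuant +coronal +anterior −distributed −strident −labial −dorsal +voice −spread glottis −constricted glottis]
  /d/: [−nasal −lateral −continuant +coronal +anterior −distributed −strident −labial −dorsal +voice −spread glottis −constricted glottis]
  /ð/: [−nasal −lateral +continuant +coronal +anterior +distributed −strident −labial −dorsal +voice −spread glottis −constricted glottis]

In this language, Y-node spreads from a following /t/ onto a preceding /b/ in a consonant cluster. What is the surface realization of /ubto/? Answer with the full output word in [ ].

[udto]

Terminals under Y-node in this geometry: [coronal], [anterior], [distributed], [strident], [labial].
After delinking /b/'s Y-node and linking /t/'s, the affected terminals become [+coronal], [+anterior], [−distributed], [−strident], [−labial]; [nasal], [lateral], [continuant], … (outside Y-node) are retained from /b/.
This feature bundle is that of [d], so /ubto/ surfaces as [udto].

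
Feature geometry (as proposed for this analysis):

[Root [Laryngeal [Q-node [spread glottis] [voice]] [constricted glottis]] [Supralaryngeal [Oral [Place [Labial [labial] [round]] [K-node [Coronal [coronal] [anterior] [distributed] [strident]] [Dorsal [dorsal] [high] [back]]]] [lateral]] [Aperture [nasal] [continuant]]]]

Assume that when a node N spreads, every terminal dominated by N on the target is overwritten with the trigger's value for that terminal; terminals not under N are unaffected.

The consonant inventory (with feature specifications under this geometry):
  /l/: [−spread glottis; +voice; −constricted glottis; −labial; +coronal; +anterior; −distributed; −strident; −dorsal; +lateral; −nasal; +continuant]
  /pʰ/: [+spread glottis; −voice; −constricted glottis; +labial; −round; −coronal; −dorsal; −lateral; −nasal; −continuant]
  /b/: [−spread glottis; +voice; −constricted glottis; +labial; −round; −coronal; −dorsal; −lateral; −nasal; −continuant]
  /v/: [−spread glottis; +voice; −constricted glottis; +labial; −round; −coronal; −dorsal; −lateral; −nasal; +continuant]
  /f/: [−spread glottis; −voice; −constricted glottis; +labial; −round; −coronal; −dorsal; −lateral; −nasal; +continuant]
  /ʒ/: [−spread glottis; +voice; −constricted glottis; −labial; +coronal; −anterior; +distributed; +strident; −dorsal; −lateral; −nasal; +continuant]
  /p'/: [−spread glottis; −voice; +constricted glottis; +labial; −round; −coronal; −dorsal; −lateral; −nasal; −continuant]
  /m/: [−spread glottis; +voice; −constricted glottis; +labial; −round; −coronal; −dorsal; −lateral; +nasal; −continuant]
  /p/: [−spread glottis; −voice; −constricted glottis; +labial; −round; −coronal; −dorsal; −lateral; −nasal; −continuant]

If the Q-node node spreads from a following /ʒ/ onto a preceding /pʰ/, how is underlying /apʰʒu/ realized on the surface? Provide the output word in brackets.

[abʒu]

The Q-node node dominates the terminals [spread glottis], [voice].
Spreading Q-node from /ʒ/ onto /pʰ/ replaces those values with /ʒ/'s: [−spread glottis], [+voice]. Features outside Q-node ([constricted glottis], [labial], [round], …) stay as in /pʰ/.
Among the inventory, only /b/ has exactly this specification, giving the surface form [abʒu].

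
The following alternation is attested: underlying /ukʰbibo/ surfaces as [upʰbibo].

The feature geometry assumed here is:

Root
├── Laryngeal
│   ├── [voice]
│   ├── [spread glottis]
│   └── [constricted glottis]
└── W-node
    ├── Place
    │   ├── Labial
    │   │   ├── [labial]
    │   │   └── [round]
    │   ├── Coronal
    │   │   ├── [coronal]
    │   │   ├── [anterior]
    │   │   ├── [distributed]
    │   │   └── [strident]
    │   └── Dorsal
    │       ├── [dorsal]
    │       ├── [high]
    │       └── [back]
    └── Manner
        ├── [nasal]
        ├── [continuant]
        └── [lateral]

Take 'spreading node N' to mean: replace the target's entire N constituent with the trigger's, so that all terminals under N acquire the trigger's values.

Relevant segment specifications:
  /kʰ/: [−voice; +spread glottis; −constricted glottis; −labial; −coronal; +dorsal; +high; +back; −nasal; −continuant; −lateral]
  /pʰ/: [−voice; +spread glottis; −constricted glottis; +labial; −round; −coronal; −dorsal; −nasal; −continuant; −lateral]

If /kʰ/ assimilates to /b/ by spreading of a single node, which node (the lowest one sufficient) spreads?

Place

The alternation /kʰ/ → [pʰ] changes [labial], [round], [dorsal], [high], [back] and nothing else.
The smallest constituent containing every changed terminal is Place — each of its daughters lacks at least one of the affected features.
Spreading Place from /b/ overwrites each of those terminals with /b/'s values, yielding exactly [pʰ].
Features on which the two segments disagree outside Place, such as [voice], [spread glottis], are unchanged — nothing dominating them spread, and Place is the minimal sufficient constituent.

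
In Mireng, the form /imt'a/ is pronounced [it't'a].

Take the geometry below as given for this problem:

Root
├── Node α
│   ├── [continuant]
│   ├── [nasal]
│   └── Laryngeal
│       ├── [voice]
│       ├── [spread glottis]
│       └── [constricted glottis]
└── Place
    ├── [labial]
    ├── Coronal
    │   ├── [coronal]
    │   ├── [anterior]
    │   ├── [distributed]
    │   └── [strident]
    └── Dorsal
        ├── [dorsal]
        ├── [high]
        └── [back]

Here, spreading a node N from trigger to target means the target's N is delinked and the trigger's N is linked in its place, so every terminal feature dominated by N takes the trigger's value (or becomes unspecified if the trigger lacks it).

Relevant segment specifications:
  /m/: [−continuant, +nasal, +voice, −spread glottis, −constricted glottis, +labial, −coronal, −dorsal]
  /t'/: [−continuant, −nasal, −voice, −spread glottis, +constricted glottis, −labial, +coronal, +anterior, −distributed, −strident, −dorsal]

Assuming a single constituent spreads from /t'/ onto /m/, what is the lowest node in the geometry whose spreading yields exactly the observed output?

Feature comparison: [voice], [constricted glottis], [nasal], [labial], [coronal], [anterior], [distributed], [strident] differ between /m/ and [t']; the remaining terminals match.
The smallest constituent containing every changed terminal is Root — each of its daughters lacks at least one of the affected features.
If Root spreads, every terminal under it takes /t'/'s value, producing [t'] as observed.

Root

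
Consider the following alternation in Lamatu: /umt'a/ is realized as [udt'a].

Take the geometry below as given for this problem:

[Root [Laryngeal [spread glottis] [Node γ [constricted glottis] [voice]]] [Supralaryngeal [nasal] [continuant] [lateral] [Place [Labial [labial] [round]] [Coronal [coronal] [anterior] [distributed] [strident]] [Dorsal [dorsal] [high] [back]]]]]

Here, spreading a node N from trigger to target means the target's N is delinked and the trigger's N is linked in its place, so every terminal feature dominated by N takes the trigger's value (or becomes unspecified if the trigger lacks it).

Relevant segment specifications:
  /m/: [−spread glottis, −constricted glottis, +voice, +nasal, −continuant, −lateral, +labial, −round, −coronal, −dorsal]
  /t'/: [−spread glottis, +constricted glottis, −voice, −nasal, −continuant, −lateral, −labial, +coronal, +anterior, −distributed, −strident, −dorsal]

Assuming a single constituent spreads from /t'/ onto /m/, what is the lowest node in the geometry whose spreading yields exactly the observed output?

The alternation /m/ → [d] changes [nasal], [labial], [round], [coronal], [anterior], [distributed], [strident] and nothing else.
These terminals are all dominated by Supralaryngeal, and no proper subconstituent of Supralaryngeal covers them all; Supralaryngeal is their lowest common ancestor.
Spreading Supralaryngeal from /t'/ overwrites each of those terminals with /t'/'s values, yielding exactly [d].
Had Root spread, [constricted glottis], [voice] would have taken /t'/'s values; they stay as in /m/, confirming the spreading constituent is exactly Supralaryngeal.

Supralaryngeal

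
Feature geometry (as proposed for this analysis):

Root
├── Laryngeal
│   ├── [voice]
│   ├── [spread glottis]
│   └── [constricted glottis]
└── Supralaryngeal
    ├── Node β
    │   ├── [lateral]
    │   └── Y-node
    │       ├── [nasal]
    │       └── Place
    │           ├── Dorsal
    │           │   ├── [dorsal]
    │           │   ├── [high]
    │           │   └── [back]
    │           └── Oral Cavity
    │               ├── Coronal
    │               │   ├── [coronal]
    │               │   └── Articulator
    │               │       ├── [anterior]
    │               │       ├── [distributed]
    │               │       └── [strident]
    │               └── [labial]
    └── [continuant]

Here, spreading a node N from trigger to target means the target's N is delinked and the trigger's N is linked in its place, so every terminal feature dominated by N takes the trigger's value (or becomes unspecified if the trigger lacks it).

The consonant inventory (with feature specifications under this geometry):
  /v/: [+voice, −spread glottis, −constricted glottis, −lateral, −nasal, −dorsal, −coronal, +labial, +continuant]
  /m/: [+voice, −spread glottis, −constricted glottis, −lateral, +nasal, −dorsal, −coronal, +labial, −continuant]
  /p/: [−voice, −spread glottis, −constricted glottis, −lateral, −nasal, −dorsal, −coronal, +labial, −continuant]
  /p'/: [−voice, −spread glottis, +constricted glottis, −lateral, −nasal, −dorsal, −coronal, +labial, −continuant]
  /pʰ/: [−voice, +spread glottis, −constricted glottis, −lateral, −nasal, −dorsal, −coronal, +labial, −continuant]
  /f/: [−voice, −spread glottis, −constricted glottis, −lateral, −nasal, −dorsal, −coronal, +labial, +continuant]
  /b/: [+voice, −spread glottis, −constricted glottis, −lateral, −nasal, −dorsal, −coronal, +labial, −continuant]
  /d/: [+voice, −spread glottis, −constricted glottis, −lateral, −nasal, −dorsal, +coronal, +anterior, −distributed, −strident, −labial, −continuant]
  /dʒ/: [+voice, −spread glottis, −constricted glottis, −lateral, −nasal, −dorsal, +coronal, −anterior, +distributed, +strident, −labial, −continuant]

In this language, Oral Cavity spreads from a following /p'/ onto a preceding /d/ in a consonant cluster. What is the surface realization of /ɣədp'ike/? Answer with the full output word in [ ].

[ɣəbp'ike]

The Oral Cavity node dominates the terminals [coronal], [anterior], [distributed], [strident], [labial].
After delinking /d/'s Oral Cavity and linking /p'/'s, the affected terminals become [−coronal], [+labial]; [voice], [spread glottis], [constricted glottis], … (outside Oral Cavity) are retained from /d/.
Among the inventory, only /b/ has exactly this specification, giving the surface form [ɣəbp'ike].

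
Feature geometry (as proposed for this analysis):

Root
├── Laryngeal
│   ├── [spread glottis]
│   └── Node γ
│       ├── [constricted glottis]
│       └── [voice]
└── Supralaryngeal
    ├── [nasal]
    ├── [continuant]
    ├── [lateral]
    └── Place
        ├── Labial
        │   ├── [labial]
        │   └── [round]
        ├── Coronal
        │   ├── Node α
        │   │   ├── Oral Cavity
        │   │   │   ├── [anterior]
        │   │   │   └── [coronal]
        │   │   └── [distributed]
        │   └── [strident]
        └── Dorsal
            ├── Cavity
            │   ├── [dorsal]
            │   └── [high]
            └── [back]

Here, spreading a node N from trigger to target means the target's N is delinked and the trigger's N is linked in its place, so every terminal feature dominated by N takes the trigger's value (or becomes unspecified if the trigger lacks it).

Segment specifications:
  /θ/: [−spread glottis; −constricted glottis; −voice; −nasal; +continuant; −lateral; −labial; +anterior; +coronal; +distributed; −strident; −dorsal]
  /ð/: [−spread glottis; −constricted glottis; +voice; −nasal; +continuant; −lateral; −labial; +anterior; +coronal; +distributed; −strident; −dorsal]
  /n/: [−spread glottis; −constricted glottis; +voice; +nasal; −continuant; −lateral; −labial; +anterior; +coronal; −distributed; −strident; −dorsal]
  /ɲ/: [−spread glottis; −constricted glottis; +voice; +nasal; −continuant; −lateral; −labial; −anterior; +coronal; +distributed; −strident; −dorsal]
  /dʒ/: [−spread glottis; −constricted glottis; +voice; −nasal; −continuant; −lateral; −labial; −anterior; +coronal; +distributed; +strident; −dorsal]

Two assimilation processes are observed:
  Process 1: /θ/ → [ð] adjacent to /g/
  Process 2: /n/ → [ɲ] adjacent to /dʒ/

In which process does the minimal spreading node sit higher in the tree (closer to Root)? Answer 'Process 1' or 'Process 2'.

Process 1

Process 1: the feature that changes is [voice]; the minimal node is [voice] (depth 3).
Process 2 alters [anterior], [distributed]; the lowest common ancestor is Node α (depth 4 from Root).
Depth 3 < depth 4; Process 1 involves the structurally higher constituent [voice].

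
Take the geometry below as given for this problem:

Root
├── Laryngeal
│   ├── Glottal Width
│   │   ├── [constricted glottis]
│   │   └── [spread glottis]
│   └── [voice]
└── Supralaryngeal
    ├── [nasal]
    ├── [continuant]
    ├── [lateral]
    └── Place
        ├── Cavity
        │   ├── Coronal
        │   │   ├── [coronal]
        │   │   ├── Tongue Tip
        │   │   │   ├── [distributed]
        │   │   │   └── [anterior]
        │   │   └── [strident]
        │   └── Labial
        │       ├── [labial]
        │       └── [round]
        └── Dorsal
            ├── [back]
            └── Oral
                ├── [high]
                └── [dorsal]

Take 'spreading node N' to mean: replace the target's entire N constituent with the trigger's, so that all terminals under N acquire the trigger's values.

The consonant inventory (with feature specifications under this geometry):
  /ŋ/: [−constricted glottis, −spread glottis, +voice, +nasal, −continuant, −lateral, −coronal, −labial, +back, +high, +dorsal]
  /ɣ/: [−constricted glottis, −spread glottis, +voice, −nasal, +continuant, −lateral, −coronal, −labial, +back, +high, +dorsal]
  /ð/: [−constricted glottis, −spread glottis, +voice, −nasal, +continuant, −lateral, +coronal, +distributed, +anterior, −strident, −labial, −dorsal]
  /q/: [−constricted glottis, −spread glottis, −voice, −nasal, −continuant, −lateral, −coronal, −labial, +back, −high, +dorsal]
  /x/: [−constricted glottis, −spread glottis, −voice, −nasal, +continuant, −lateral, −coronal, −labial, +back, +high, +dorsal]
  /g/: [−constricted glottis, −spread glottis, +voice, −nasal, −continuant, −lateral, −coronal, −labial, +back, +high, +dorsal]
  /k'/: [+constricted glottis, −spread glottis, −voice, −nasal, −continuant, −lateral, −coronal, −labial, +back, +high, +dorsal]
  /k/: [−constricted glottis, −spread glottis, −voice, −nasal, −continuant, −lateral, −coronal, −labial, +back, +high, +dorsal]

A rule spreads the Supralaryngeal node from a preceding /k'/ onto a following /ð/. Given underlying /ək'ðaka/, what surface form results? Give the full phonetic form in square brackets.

Supralaryngeal immediately or transitively dominates [nasal], [continuant], [lateral], [coronal], [distributed], [anterior], [strident], [labial], [round], [back], [high], [dorsal].
Spreading Supralaryngeal from /k'/ onto /ð/ replaces those values with /k'/'s: [−nasal], [−continuant], [−lateral], [−coronal], [−labial], [+back], [+high], [+dorsal]. Features outside Supralaryngeal ([constricted glottis], [spread glottis], [voice]) stay as in /ð/.
The resulting bundle matches /g/ in the inventory; substituting it for /ð/ gives [ək'gaka].

[ək'gaka]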